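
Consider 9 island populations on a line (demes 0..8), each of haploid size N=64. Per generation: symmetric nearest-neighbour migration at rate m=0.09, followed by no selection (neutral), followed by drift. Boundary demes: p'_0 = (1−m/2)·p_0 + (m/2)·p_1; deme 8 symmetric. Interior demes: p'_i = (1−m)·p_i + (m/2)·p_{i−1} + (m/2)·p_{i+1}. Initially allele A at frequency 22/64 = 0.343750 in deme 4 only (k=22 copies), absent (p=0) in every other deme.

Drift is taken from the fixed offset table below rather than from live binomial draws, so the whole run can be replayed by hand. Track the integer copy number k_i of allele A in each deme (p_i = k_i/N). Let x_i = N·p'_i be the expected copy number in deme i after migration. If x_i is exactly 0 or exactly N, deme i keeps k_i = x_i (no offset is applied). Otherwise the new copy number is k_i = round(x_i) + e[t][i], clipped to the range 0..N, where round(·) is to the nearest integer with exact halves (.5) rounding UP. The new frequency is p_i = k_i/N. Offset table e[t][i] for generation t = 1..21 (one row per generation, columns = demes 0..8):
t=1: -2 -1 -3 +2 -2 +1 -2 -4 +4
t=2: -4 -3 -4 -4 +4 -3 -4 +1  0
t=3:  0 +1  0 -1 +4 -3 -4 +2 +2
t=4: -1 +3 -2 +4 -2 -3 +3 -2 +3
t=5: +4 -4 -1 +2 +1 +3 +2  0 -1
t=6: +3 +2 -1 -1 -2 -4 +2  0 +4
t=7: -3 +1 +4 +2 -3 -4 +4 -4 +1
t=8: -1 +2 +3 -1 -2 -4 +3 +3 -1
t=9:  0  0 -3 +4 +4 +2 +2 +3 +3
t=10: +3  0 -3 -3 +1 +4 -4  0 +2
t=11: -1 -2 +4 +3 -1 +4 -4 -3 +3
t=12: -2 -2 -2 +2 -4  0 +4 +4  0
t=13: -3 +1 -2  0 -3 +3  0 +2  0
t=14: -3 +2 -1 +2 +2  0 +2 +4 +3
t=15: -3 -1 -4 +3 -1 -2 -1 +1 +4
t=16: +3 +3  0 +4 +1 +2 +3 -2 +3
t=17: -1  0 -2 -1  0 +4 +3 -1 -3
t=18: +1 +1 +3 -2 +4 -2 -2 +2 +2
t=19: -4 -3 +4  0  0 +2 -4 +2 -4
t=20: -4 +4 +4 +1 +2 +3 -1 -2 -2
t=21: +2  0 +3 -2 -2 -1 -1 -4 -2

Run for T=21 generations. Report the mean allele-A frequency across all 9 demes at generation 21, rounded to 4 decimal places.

t=0: k=[0 0 0 0 22 0 0 0 0]
t=1: x=[0.0000 0.0000 0.0000 0.9900 20.0200 0.9900 0.0000 0.0000 0.0000] k=[0 0 0 3 18 2 0 0 0]
t=2: x=[0.0000 0.0000 0.1350 3.5400 16.6050 2.6300 0.0900 0.0000 0.0000] k=[0 0 0 0 21 0 0 0 0]
t=3: x=[0.0000 0.0000 0.0000 0.9450 19.1100 0.9450 0.0000 0.0000 0.0000] k=[0 0 0 0 23 0 0 0 0]
t=4: x=[0.0000 0.0000 0.0000 1.0350 20.9300 1.0350 0.0000 0.0000 0.0000] k=[0 0 0 5 19 0 0 0 0]
t=5: x=[0.0000 0.0000 0.2250 5.4050 17.5150 0.8550 0.0000 0.0000 0.0000] k=[0 0 0 7 19 4 0 0 0]
t=6: x=[0.0000 0.0000 0.3150 7.2250 17.7850 4.4950 0.1800 0.0000 0.0000] k=[0 0 0 6 16 0 2 0 0]
t=7: x=[0.0000 0.0000 0.2700 6.1800 14.8300 0.8100 1.8200 0.0900 0.0000] k=[0 0 4 8 12 0 6 0 0]
t=8: x=[0.0000 0.1800 4.0000 8.0000 11.2800 0.8100 5.4600 0.2700 0.0000] k=[0 2 7 7 9 0 8 3 0]
t=9: x=[0.0900 2.1350 6.7750 7.0900 8.5050 0.7650 7.4150 3.0900 0.1350] k=[0 2 4 11 13 3 9 6 3]
t=10: x=[0.0900 2.0000 4.2250 10.7750 12.4600 3.7200 8.5950 6.0000 3.1350] k=[3 2 1 8 13 8 5 6 5]
t=11: x=[2.9550 2.0000 1.3600 7.9100 12.5500 8.0900 5.1800 5.9100 5.0450] k=[2 0 5 11 12 12 1 3 8]
t=12: x=[1.9100 0.3150 5.0450 10.7750 11.9550 11.5050 1.5850 3.1350 7.7750] k=[0 0 3 13 8 12 6 7 8]
t=13: x=[0.0000 0.1350 3.3150 12.3250 8.4050 11.5500 6.3150 7.0000 7.9550] k=[0 1 1 12 5 15 6 9 8]
t=14: x=[0.0450 0.9550 1.4950 11.1900 5.7650 14.1450 6.5400 8.8200 8.0450] k=[0 3 0 13 8 14 9 13 11]
t=15: x=[0.1350 2.7300 0.7200 12.1900 8.4950 13.5050 9.4050 12.7300 11.0900] k=[0 2 0 15 7 12 8 14 15]
t=16: x=[0.0900 1.8200 0.7650 13.9650 7.5850 11.5950 8.4500 13.7750 14.9550] k=[3 5 1 18 9 14 11 12 18]
t=17: x=[3.0900 4.7300 1.9450 16.8300 9.6300 13.6400 11.1800 12.2250 17.7300] k=[2 5 0 16 10 18 14 11 15]
t=18: x=[2.1350 4.6400 0.9450 15.0100 10.6300 17.4600 14.0450 11.3150 14.8200] k=[3 6 4 13 15 15 12 13 17]
t=19: x=[3.1350 5.7750 4.4950 12.6850 14.9100 14.8650 12.1800 13.1350 16.8200] k=[0 3 8 13 15 17 8 15 13]
t=20: x=[0.1350 3.0900 8.0000 12.8650 15.0000 16.5050 8.7200 14.5950 13.0900] k=[0 7 12 14 17 20 8 13 11]
t=21: x=[0.3150 6.9100 11.8650 14.0450 17.0000 19.3250 8.7650 12.6850 11.0900] k=[2 7 15 12 15 18 8 9 9]

0.1649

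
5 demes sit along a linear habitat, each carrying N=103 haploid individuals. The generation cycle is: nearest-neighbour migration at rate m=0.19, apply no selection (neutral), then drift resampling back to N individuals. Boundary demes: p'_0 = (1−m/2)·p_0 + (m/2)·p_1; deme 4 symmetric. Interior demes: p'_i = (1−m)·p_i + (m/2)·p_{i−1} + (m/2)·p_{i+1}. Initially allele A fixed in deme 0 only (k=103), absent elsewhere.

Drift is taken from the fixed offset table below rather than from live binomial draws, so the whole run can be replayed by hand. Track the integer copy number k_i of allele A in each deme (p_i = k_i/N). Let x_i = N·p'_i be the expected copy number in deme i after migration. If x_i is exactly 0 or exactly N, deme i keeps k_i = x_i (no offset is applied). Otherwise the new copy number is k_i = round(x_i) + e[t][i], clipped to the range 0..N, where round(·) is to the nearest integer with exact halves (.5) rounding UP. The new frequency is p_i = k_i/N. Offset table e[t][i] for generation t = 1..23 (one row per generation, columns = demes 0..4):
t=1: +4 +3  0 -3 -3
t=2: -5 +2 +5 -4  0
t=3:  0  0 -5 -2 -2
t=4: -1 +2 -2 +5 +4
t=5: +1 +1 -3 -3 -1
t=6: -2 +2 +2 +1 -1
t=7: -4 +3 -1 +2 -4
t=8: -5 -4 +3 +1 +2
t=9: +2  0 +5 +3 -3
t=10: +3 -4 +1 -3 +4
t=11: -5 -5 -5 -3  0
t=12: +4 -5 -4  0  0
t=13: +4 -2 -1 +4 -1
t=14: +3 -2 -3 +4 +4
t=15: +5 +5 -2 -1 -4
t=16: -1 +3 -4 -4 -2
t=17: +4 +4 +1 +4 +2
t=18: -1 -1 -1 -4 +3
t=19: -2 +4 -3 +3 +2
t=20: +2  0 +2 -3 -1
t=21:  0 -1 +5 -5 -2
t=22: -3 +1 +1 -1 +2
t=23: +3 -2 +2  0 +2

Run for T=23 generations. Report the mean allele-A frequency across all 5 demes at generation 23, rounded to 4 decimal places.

t=0: k=[103 0 0 0 0]
t=1: x=[93.2150 9.7850 0.0000 0.0000 0.0000] k=[97 13 0 0 0]
t=2: x=[89.0200 19.7450 1.2350 0.0000 0.0000] k=[84 22 6 0 0]
t=3: x=[78.1100 26.3700 6.9500 0.5700 0.0000] k=[78 26 2 0 0]
t=4: x=[73.0600 28.6600 4.0900 0.1900 0.0000] k=[72 31 2 5 0]
t=5: x=[68.1050 32.1400 5.0400 4.2400 0.4750] k=[69 33 2 1 0]
t=6: x=[65.5800 33.4750 4.8500 1.0000 0.0950] k=[64 35 7 2 0]
t=7: x=[61.2450 35.0950 9.1850 2.2850 0.1900] k=[57 38 8 4 0]
t=8: x=[55.1950 36.9550 10.4700 4.0000 0.3800] k=[50 33 13 5 2]
t=9: x=[48.3850 32.7150 14.1400 5.4750 2.2850] k=[50 33 19 8 0]
t=10: x=[48.3850 33.2850 19.2850 8.2850 0.7600] k=[51 29 20 5 5]
t=11: x=[48.9100 30.2350 19.4300 6.4250 5.0000] k=[44 25 14 3 5]
t=12: x=[42.1950 25.7600 14.0000 4.2350 4.8100] k=[46 21 10 4 5]
t=13: x=[43.6250 22.3300 10.4750 4.6650 4.9050] k=[48 20 9 9 4]
t=14: x=[45.3400 21.6150 10.0450 8.5250 4.4750] k=[48 20 7 13 8]
t=15: x=[45.3400 21.4250 8.8050 11.9550 8.4750] k=[50 26 7 11 4]
t=16: x=[47.7200 26.4750 9.1850 9.9550 4.6650] k=[47 29 5 6 3]
t=17: x=[45.2900 28.4300 7.3750 5.6200 3.2850] k=[49 32 8 10 5]
t=18: x=[47.3850 31.3350 10.4700 9.3350 5.4750] k=[46 30 9 5 8]
t=19: x=[44.4800 29.5250 10.6150 5.6650 7.7150] k=[42 34 8 9 10]
t=20: x=[41.2400 32.2900 10.5650 9.0000 9.9050] k=[43 32 13 6 9]
t=21: x=[41.9550 31.2400 14.1400 6.9500 8.7150] k=[42 30 19 2 7]
t=22: x=[40.8600 30.0950 18.4300 4.0900 6.5250] k=[38 31 19 3 9]
t=23: x=[37.3350 30.5250 18.6200 5.0900 8.4300] k=[40 29 21 5 10]

0.2039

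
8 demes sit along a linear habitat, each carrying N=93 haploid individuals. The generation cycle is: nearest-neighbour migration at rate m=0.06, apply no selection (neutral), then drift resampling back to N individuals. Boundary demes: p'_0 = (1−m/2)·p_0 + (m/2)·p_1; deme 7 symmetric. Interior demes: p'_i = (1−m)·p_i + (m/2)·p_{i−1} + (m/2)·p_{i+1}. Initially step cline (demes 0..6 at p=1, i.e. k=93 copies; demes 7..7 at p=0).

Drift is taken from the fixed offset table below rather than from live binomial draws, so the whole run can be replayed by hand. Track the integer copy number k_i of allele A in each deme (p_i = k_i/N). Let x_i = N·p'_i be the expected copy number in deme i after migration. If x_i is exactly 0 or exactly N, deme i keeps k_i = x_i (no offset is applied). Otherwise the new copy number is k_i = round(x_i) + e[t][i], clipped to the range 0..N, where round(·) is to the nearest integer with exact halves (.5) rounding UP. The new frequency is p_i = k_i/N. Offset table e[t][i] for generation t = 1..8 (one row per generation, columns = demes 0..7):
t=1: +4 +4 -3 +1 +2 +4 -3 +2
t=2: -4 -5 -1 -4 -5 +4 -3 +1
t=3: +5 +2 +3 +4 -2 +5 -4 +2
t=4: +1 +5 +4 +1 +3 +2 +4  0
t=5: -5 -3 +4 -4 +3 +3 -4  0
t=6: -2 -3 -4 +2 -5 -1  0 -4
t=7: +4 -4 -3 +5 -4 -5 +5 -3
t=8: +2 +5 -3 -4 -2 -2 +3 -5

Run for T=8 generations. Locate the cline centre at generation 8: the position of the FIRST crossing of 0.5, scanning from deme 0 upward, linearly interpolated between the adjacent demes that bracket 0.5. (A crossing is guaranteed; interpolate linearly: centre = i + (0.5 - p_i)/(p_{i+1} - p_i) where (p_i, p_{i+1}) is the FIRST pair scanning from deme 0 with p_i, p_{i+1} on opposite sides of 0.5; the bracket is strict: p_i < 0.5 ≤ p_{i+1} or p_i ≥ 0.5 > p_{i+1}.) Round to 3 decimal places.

6.455

t=0: k=[93 93 93 93 93 93 93 0]
t=1: x=[93.0000 93.0000 93.0000 93.0000 93.0000 93.0000 90.2100 2.7900] k=[93 93 93 93 93 93 87 5]
t=2: x=[93.0000 93.0000 93.0000 93.0000 93.0000 92.8200 84.7200 7.4600] k=[93 93 93 93 93 93 82 8]
t=3: x=[93.0000 93.0000 93.0000 93.0000 93.0000 92.6700 80.1100 10.2200] k=[93 93 93 93 93 93 76 12]
t=4: x=[93.0000 93.0000 93.0000 93.0000 93.0000 92.4900 74.5900 13.9200] k=[93 93 93 93 93 93 79 14]
t=5: x=[93.0000 93.0000 93.0000 93.0000 93.0000 92.5800 77.4700 15.9500] k=[93 93 93 93 93 93 73 16]
t=6: x=[93.0000 93.0000 93.0000 93.0000 93.0000 92.4000 71.8900 17.7100] k=[93 93 93 93 93 91 72 14]
t=7: x=[93.0000 93.0000 93.0000 93.0000 92.9400 90.4900 70.8300 15.7400] k=[93 93 93 93 89 85 76 13]
t=8: x=[93.0000 93.0000 93.0000 92.8800 89.0000 84.8500 74.3800 14.8900] k=[93 93 93 89 87 83 77 10]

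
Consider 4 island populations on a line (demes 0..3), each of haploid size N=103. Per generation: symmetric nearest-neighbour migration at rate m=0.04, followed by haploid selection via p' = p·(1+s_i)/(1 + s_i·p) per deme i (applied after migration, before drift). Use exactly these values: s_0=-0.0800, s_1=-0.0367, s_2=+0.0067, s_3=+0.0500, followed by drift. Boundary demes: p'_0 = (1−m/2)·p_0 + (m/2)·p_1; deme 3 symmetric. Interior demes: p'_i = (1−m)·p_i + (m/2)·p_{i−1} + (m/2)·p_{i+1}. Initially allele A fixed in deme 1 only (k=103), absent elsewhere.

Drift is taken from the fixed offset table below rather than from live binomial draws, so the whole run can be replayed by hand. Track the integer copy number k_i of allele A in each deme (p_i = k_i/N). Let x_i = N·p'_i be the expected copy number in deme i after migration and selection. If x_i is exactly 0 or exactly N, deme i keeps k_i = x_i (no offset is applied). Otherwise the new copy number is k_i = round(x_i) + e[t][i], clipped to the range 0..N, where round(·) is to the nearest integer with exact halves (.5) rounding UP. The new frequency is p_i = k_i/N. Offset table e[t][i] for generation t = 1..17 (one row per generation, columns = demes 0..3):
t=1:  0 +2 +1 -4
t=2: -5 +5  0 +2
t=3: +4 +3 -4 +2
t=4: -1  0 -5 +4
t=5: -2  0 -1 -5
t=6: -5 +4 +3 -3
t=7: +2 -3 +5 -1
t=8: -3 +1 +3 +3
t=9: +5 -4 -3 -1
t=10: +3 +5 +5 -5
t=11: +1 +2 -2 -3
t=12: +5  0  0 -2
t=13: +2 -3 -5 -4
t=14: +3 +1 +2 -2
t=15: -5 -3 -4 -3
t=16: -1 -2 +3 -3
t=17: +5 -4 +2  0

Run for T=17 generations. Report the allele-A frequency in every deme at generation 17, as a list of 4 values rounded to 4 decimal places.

t=0: k=[0 103 0 0]
t=1: x=[1.8982 98.7295 2.0735 0.0000] k=[2 101 3 0]
t=2: x=[3.6730 96.8472 4.9313 0.0630] k=[0 102 5 2]
t=3: x=[1.8798 97.8398 6.9230 2.1608] k=[6 101 3 4]
t=4: x=[7.3129 96.9299 5.0117 4.1709] k=[6 97 0 8]
t=5: x=[7.2384 92.9046 2.1138 8.2008] k=[5 93 1 3]
t=6: x=[6.2520 88.9525 2.8988 3.1035] k=[1 93 6 0]
t=7: x=[2.6186 88.9731 7.6673 0.1260] k=[5 86 13 0]
t=8: x=[6.1219 82.3087 14.2819 0.2730] k=[3 83 17 3]
t=9: x=[4.2472 79.4068 18.1396 3.4385] k=[9 75 15 2]
t=10: x=[9.5711 71.6709 16.0302 2.3704] k=[13 77 21 0]
t=11: x=[13.2849 73.8245 21.8146 0.4409] k=[14 76 20 0]
t=12: x=[14.1888 72.8489 20.8307 0.4199] k=[19 73 21 0]
t=13: x=[18.7663 70.0478 21.7343 0.4409] k=[21 67 17 0]
t=14: x=[20.5157 64.1798 17.7579 0.3569] k=[24 65 20 0]
t=15: x=[23.2832 62.3638 20.6099 0.4199] k=[18 59 17 0]
t=16: x=[17.5712 56.3877 17.5972 0.3569] k=[17 54 21 0]
t=17: x=[16.5488 51.6374 21.3528 0.4409] k=[22 48 23 0]

[0.2136, 0.4660, 0.2233, 0.0000]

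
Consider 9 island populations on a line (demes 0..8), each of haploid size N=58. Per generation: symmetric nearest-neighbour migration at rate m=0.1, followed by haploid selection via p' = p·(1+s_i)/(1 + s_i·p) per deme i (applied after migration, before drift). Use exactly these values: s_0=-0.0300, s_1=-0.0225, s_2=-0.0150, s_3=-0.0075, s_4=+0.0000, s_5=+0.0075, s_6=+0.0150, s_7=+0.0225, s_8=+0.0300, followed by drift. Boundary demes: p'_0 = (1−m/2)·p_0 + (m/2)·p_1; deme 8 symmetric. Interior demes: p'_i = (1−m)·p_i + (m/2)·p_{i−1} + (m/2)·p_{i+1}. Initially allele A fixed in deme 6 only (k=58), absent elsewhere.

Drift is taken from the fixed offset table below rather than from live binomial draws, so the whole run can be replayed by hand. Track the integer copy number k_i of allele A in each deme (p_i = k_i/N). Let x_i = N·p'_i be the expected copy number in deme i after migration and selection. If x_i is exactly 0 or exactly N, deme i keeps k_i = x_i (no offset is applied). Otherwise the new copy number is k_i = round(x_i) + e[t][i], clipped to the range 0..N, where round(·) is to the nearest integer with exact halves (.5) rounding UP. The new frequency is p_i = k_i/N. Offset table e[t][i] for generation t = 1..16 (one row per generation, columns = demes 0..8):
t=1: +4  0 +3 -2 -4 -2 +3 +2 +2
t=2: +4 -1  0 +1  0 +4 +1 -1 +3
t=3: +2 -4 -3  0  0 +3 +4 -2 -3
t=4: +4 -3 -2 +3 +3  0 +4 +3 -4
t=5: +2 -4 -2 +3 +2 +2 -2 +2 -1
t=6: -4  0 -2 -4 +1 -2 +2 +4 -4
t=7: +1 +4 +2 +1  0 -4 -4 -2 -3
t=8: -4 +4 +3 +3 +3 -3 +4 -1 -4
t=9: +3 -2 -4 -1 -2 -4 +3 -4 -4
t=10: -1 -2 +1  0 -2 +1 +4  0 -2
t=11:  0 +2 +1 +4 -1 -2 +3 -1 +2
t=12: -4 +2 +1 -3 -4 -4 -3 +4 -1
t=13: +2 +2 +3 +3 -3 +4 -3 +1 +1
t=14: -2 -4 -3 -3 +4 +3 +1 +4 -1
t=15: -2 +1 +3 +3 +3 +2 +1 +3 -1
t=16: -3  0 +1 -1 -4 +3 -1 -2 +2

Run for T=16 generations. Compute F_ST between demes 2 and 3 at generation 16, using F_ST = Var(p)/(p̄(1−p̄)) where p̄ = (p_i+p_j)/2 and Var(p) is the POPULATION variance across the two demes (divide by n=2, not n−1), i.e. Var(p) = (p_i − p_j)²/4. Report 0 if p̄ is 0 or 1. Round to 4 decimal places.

0.0007

t=0: k=[0 0 0 0 0 0 58 0 0]
t=1: x=[0.0000 0.0000 0.0000 0.0000 0.0000 2.9207 52.2773 2.9619 0.0000] k=[0 0 0 0 0 1 55 5 0]
t=2: x=[0.0000 0.0000 0.0000 0.0000 0.0500 3.6756 49.9043 7.3923 0.2575] k=[0 0 0 0 0 8 51 6 3]
t=3: x=[0.0000 0.0000 0.0000 0.0000 0.4000 9.8108 46.7358 8.2563 3.2392] k=[0 0 0 0 0 13 51 6 0]
t=4: x=[0.0000 0.0000 0.0000 0.0000 0.6500 14.3305 46.9835 8.1039 0.3090] k=[0 0 0 0 4 14 51 11 0]
t=5: x=[0.0000 0.0000 0.0000 0.1985 4.3000 15.4345 47.2807 12.6689 0.5663] k=[0 0 0 3 6 17 45 15 0]
t=6: x=[0.0000 0.0000 0.1478 2.9787 6.4000 17.9425 42.2713 16.0066 0.7722] k=[0 0 0 0 7 16 44 20 0]
t=7: x=[0.0000 0.0000 0.0000 0.3474 7.1000 17.0398 41.5759 20.4939 1.0295] k=[0 0 0 1 7 13 38 18 0]
t=8: x=[0.0000 0.0000 0.0493 1.2408 7.0000 14.0293 35.9538 18.3782 0.9266] k=[0 0 3 4 10 11 40 17 0]
t=9: x=[0.0000 0.1466 2.8586 4.2204 9.7500 12.4730 37.5973 17.5713 0.8751] k=[0 0 0 3 8 8 41 14 0]
t=10: x=[0.0000 0.0000 0.1478 3.0780 7.7500 9.7103 38.1946 14.8950 0.7207] k=[0 0 1 3 6 11 42 15 0]
t=11: x=[0.0000 0.0489 1.0345 3.0283 6.1000 12.3726 39.2892 15.8550 0.7722] k=[0 2 2 7 5 10 42 15 3]
t=12: x=[0.0970 1.8586 2.2175 6.6058 5.3500 11.4184 39.2395 16.0066 3.7011] k=[0 4 3 4 1 7 36 20 3]
t=13: x=[0.1940 3.6710 3.0560 3.7734 1.4500 8.2025 33.9598 20.2422 3.9576] k=[2 6 6 7 0 12 31 21 5]
t=14: x=[2.1364 5.6823 5.9686 6.5561 0.9500 12.4228 29.7658 20.9971 5.9561] k=[0 2 3 4 5 15 31 25 5]
t=15: x=[0.0970 1.9076 2.9573 3.9721 5.4500 15.3843 30.1156 24.6147 6.1609] k=[0 3 6 7 8 17 31 28 5]
t=16: x=[0.1455 2.9359 5.8204 6.9538 8.4000 17.3407 30.3655 27.3213 6.3144] k=[0 3 7 6 4 20 29 25 8]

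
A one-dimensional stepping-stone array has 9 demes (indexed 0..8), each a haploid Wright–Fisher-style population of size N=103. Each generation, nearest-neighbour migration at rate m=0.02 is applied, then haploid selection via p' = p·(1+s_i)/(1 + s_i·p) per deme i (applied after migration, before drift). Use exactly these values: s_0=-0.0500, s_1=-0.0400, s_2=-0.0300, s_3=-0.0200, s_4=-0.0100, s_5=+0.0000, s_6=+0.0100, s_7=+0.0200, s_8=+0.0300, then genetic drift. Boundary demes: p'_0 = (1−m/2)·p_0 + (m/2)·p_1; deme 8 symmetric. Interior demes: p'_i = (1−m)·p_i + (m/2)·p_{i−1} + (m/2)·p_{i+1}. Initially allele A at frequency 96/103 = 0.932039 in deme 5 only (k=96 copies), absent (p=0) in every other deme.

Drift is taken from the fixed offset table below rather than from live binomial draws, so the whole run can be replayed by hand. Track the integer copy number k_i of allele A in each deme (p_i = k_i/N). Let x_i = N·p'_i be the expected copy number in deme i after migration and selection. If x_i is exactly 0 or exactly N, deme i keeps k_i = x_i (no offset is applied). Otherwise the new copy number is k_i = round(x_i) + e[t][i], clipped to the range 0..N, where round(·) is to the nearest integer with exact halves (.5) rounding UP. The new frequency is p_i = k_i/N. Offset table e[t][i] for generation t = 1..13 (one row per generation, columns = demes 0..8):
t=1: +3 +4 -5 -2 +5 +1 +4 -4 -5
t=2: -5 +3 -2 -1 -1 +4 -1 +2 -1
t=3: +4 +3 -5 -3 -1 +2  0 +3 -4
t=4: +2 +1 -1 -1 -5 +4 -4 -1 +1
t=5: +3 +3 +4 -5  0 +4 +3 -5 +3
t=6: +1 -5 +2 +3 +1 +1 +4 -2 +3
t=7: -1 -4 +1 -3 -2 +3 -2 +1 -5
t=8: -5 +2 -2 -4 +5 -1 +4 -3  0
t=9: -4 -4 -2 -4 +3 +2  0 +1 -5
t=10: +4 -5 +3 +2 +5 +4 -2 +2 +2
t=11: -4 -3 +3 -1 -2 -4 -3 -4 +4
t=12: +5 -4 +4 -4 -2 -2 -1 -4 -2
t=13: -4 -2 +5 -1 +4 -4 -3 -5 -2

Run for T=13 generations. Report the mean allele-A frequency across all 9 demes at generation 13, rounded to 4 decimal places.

t=0: k=[0 0 0 0 0 96 0 0 0]
t=1: x=[0.0000 0.0000 0.0000 0.0000 0.9505 94.0800 0.9695 0.0000 0.0000] k=[0 0 0 0 6 95 5 0 0]
t=2: x=[0.0000 0.0000 0.0000 0.0588 6.7662 93.2100 5.9051 0.0510 0.0000] k=[0 0 0 0 6 97 5 2 0]
t=3: x=[0.0000 0.0000 0.0000 0.0588 6.7860 95.1700 5.9455 2.0494 0.0206] k=[0 0 0 0 6 97 6 5 0]
t=4: x=[0.0000 0.0000 0.0000 0.0588 6.7860 95.1800 6.9643 5.0543 0.0515] k=[0 0 0 0 2 99 3 4 1]
t=5: x=[0.0000 0.0000 0.0000 0.0196 2.9213 97.0700 4.0082 4.0361 1.0606] k=[0 0 0 0 3 101 7 0 4]
t=6: x=[0.0000 0.0000 0.0000 0.0294 3.9120 99.0800 7.9426 0.1122 4.0741] k=[0 0 0 3 5 100 12 0 7]
t=7: x=[0.0000 0.0000 0.0291 2.9319 5.8741 98.1700 12.8717 0.1938 7.1235] k=[0 0 1 0 4 101 11 1 2]
t=8: x=[0.0000 0.0096 0.9509 0.0490 4.8830 99.1300 11.9044 1.1320 2.0485] k=[0 2 0 0 10 98 16 0 2]
t=9: x=[0.0190 1.8830 0.0194 0.0980 10.6834 96.3000 16.7994 0.1836 2.0382] k=[0 0 0 0 14 98 17 1 0]
t=10: x=[0.0000 0.0000 0.0000 0.1372 14.5738 96.3500 17.7960 1.1727 0.0103] k=[0 0 0 2 20 100 16 3 2]
t=11: x=[0.0000 0.0000 0.0194 2.1177 20.4547 98.3600 16.8498 3.1805 2.0691] k=[0 0 3 1 18 94 14 0 6]
t=12: x=[0.0000 0.0288 2.8640 1.1665 18.4374 92.4400 14.7856 0.2040 6.1076] k=[0 0 7 0 16 90 14 0 4]
t=13: x=[0.0000 0.0672 6.6675 0.2254 16.4407 88.5000 14.7453 0.1836 4.0741] k=[0 0 12 0 20 85 12 0 2]

0.1413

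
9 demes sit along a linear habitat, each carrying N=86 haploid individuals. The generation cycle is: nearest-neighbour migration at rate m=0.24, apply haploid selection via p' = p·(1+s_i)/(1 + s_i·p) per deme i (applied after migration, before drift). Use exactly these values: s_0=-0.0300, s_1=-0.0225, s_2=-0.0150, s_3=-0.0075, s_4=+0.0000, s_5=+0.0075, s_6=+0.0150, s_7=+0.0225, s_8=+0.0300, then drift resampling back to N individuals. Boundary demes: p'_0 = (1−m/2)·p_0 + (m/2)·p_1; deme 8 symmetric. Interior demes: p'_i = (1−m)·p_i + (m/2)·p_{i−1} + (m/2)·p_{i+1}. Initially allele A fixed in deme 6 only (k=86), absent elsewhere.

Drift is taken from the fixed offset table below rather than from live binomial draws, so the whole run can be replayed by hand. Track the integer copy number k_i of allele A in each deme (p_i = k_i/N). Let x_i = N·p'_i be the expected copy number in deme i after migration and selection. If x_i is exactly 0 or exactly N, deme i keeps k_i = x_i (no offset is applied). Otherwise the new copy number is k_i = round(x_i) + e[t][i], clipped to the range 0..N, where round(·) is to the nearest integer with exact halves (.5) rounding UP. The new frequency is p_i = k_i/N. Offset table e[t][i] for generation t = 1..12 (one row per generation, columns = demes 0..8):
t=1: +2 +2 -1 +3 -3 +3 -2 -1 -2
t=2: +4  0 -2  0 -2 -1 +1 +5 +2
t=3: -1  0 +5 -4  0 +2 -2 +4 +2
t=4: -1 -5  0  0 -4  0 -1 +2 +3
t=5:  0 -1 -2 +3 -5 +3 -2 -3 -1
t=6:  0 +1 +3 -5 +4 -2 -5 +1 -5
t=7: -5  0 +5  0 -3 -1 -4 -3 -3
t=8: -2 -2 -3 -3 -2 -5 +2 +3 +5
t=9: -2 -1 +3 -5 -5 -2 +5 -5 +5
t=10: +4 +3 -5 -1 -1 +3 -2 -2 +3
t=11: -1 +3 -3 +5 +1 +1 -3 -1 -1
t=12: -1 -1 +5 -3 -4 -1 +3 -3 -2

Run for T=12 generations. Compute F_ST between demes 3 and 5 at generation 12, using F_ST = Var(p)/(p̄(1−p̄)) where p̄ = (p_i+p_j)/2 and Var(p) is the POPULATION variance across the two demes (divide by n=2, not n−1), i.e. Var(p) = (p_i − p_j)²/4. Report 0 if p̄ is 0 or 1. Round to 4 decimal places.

0.0818

t=0: k=[0 0 0 0 0 0 86 0 0]
t=1: x=[0.0000 0.0000 0.0000 0.0000 0.0000 10.3881 65.5926 10.5238 0.0000] k=[0 0 0 0 0 13 64 10 0]
t=2: x=[0.0000 0.0000 0.0000 0.0000 1.5600 17.6646 51.7074 15.5616 1.2355] k=[0 0 0 0 0 17 53 21 3]
t=3: x=[0.0000 0.0000 0.0000 0.0000 2.0400 19.3920 45.1594 23.0535 5.3053] k=[0 0 0 0 2 21 43 27 7]
t=4: x=[0.0000 0.0000 0.0000 0.2382 4.0400 21.4802 38.7567 26.9299 9.6504] k=[0 0 0 0 0 21 38 29 13]
t=5: x=[0.0000 0.0000 0.0000 0.0000 2.5200 20.6370 35.1891 28.5830 15.2880] k=[0 0 0 0 0 24 33 26 14]
t=6: x=[0.0000 0.0000 0.0000 0.0000 2.8800 22.3233 31.3761 25.8000 15.8180] k=[0 0 0 0 7 20 26 27 11]
t=7: x=[0.0000 0.0000 0.0000 0.8338 7.7200 19.2715 25.6673 25.3560 13.2479] k=[0 0 0 1 5 18 22 22 10]
t=8: x=[0.0000 0.0000 0.1182 1.3500 6.0800 17.0218 21.7611 20.9101 11.7364] k=[0 0 0 0 4 12 24 24 17]
t=9: x=[0.0000 0.0000 0.0000 0.4764 4.4800 12.5599 22.8087 23.5385 18.2616] k=[0 0 0 0 0 11 28 19 23]
t=10: x=[0.0000 0.0000 0.0000 0.0000 1.3200 11.7958 25.1441 20.9101 23.0148] k=[0 0 0 0 0 15 23 19 26]
t=11: x=[0.0000 0.0000 0.0000 0.0000 1.8000 14.2486 21.8014 20.6673 25.6893] k=[0 0 0 0 3 15 19 20 25]
t=12: x=[0.0000 0.0000 0.0000 0.3573 4.0800 14.1280 18.8583 20.8292 24.9199] k=[0 0 0 0 0 13 22 18 23]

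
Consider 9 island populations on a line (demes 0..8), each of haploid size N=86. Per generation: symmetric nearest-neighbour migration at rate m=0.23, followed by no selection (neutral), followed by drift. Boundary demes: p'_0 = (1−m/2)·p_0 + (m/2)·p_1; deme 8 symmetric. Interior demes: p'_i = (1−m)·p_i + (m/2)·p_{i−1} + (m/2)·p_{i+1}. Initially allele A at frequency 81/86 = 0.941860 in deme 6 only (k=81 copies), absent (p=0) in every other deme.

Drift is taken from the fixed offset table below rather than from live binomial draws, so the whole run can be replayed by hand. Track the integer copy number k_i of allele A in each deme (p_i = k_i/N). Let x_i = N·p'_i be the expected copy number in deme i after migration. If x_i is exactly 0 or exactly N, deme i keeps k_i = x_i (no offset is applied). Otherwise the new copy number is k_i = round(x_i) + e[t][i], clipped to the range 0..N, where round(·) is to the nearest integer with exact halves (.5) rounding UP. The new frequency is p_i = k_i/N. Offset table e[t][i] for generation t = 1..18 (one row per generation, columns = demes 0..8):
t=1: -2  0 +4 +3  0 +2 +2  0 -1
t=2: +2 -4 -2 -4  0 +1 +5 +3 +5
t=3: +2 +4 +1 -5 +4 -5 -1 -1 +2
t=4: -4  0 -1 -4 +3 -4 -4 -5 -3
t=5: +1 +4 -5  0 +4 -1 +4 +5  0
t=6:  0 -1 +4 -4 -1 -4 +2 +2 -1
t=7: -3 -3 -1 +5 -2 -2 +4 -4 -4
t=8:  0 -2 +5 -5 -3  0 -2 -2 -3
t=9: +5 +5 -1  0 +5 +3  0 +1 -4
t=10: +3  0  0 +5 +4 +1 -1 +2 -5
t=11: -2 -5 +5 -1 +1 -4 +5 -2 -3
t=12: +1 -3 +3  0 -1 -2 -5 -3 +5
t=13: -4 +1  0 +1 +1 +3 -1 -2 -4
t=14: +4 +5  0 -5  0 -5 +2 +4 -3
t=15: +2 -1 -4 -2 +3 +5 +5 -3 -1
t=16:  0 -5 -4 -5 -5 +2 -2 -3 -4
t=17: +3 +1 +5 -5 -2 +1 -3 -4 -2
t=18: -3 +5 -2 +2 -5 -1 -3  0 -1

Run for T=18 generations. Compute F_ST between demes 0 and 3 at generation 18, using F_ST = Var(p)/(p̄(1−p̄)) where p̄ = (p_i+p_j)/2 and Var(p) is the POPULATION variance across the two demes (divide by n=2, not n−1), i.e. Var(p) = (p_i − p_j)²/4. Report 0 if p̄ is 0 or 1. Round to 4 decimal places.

t=0: k=[0 0 0 0 0 0 81 0 0]
t=1: x=[0.0000 0.0000 0.0000 0.0000 0.0000 9.3150 62.3700 9.3150 0.0000] k=[0 0 0 0 0 11 64 9 0]
t=2: x=[0.0000 0.0000 0.0000 0.0000 1.2650 15.8300 51.5800 14.2900 1.0350] k=[0 0 0 0 1 17 57 17 6]
t=3: x=[0.0000 0.0000 0.0000 0.1150 2.7250 19.7600 47.8000 20.3350 7.2650] k=[0 0 0 0 7 15 47 19 9]
t=4: x=[0.0000 0.0000 0.0000 0.8050 7.1150 17.7600 40.1000 21.0700 10.1500] k=[0 0 0 0 10 14 36 16 7]
t=5: x=[0.0000 0.0000 0.0000 1.1500 9.3100 16.0700 31.1700 17.2650 8.0350] k=[0 0 0 1 13 15 35 22 8]
t=6: x=[0.0000 0.0000 0.1150 2.2650 11.8500 17.0700 31.2050 21.8850 9.6100] k=[0 0 4 0 11 13 33 24 9]
t=7: x=[0.0000 0.4600 3.0800 1.7250 9.9650 15.0700 29.6650 23.3100 10.7250] k=[0 0 2 7 8 13 34 19 7]
t=8: x=[0.0000 0.2300 2.3450 6.5400 8.4600 14.8400 29.8600 19.3450 8.3800] k=[0 0 7 2 5 15 28 17 5]
t=9: x=[0.0000 0.8050 5.6200 2.9200 5.8050 15.3450 25.2400 16.8850 6.3800] k=[0 6 5 3 11 18 25 18 2]
t=10: x=[0.6900 5.1950 4.8850 4.1500 10.8850 18.0000 23.3900 16.9650 3.8400] k=[4 5 5 9 15 19 22 19 0]
t=11: x=[4.1150 4.8850 5.4600 9.2300 14.7700 18.8850 21.3100 17.1600 2.1850] k=[2 0 10 8 16 15 26 15 0]
t=12: x=[1.7700 1.3800 8.6200 9.1500 14.9650 16.3800 23.4700 14.5400 1.7250] k=[3 0 12 9 14 14 18 12 7]
t=13: x=[2.6550 1.7250 10.2750 9.9200 13.4250 14.4600 16.8500 12.1150 7.5750] k=[0 3 10 11 14 17 16 10 4]
t=14: x=[0.3450 3.4600 9.3100 11.2300 14.0000 16.5400 15.4250 10.0000 4.6900] k=[4 8 9 6 14 12 17 14 2]
t=15: x=[4.4600 7.6550 8.5400 7.2650 12.8500 12.8050 16.0800 12.9650 3.3800] k=[6 7 5 5 16 18 21 10 2]
t=16: x=[6.1150 6.6550 5.2300 6.2650 14.9650 18.1150 19.3900 10.3450 2.9200] k=[6 2 1 1 10 20 17 7 0]
t=17: x=[5.5400 2.3450 1.1150 2.0350 10.1150 18.5050 16.1950 7.3450 0.8050] k=[9 3 6 0 8 20 13 3 0]
t=18: x=[8.3100 4.0350 4.9650 1.6100 8.4600 17.8150 12.6550 3.8050 0.3450] k=[5 9 3 4 3 17 10 4 0]

0.0007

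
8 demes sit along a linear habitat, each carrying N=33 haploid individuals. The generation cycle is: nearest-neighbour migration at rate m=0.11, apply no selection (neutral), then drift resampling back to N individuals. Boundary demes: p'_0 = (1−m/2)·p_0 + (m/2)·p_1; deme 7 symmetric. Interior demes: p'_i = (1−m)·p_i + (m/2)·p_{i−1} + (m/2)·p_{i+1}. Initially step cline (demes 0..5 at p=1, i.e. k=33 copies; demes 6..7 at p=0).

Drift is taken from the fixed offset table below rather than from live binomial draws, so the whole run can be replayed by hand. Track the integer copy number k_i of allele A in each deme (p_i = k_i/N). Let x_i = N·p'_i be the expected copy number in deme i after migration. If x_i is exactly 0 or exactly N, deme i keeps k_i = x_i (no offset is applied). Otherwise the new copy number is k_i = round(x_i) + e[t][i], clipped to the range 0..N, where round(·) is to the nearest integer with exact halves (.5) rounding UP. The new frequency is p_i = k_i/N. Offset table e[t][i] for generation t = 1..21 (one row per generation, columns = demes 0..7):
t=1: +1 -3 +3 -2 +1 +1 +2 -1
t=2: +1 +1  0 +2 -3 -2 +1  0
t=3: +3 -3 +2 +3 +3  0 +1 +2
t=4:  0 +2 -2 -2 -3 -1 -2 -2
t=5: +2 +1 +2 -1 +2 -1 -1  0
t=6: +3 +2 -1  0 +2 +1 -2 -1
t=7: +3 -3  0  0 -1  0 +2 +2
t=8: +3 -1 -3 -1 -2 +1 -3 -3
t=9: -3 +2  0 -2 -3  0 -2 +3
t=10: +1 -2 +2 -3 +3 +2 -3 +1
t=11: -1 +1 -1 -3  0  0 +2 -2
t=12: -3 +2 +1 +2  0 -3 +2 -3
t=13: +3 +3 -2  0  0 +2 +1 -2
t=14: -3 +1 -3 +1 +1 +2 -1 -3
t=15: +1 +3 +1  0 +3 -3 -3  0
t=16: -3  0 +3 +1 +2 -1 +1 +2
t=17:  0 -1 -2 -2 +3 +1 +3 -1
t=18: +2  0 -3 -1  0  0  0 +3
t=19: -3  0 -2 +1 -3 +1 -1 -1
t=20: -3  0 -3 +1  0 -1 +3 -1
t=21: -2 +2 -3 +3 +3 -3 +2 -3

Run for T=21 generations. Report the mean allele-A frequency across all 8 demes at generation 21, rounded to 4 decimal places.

0.6061

t=0: k=[33 33 33 33 33 33 0 0]
t=1: x=[33.0000 33.0000 33.0000 33.0000 33.0000 31.1850 1.8150 0.0000] k=[33 33 33 33 33 32 4 0]
t=2: x=[33.0000 33.0000 33.0000 33.0000 32.9450 30.5150 5.3200 0.2200] k=[33 33 33 33 30 29 6 0]
t=3: x=[33.0000 33.0000 33.0000 32.8350 30.1100 27.7900 6.9350 0.3300] k=[33 33 33 33 33 28 8 2]
t=4: x=[33.0000 33.0000 33.0000 33.0000 32.7250 27.1750 8.7700 2.3300] k=[33 33 33 33 30 26 7 0]
t=5: x=[33.0000 33.0000 33.0000 32.8350 29.9450 25.1750 7.6600 0.3850] k=[33 33 33 32 32 24 7 0]
t=6: x=[33.0000 33.0000 32.9450 32.0550 31.5600 23.5050 7.5500 0.3850] k=[33 33 32 32 33 25 6 0]
t=7: x=[33.0000 32.9450 32.0550 32.0550 32.5050 24.3950 6.7150 0.3300] k=[33 30 32 32 32 24 9 2]
t=8: x=[32.8350 30.2750 31.8900 32.0000 31.5600 23.6150 9.4400 2.3850] k=[33 29 29 31 30 25 6 0]
t=9: x=[32.7800 29.2200 29.1100 30.8350 29.7800 24.2300 6.7150 0.3300] k=[30 31 29 29 27 24 5 3]
t=10: x=[30.0550 30.8350 29.1100 28.8900 26.9450 23.1200 5.9350 3.1100] k=[31 29 31 26 30 25 3 4]
t=11: x=[30.8900 29.2200 30.6150 26.4950 29.5050 24.0650 4.2650 3.9450] k=[30 30 30 23 30 24 6 2]
t=12: x=[30.0000 30.0000 29.6150 23.7700 29.2850 23.3400 6.7700 2.2200] k=[27 32 31 26 29 20 9 0]
t=13: x=[27.2750 31.6700 30.7800 26.4400 28.3400 19.8900 9.1100 0.4950] k=[30 33 29 26 28 22 10 0]
t=14: x=[30.1650 32.6150 29.0550 26.2750 27.5600 21.6700 10.1100 0.5500] k=[27 33 26 27 29 24 9 0]
t=15: x=[27.3300 32.2850 26.4400 27.0550 28.6150 23.4500 9.3300 0.4950] k=[28 33 27 27 32 20 6 0]
t=16: x=[28.2750 32.3950 27.3300 27.2750 31.0650 19.8900 6.4400 0.3300] k=[25 32 30 28 33 19 7 2]
t=17: x=[25.3850 31.5050 30.0000 28.3850 31.9550 19.1100 7.3850 2.2750] k=[25 31 28 26 33 20 10 1]
t=18: x=[25.3300 30.5050 28.0550 26.4950 31.9000 20.1650 10.0550 1.4950] k=[27 31 25 25 32 20 10 4]
t=19: x=[27.2200 30.4500 25.3300 25.3850 30.9550 20.1100 10.2200 4.3300] k=[24 30 23 26 28 21 9 3]
t=20: x=[24.3300 29.2850 23.5500 25.9450 27.5050 20.7250 9.3300 3.3300] k=[21 29 21 27 28 20 12 2]
t=21: x=[21.4400 28.1200 21.7700 26.7250 27.5050 20.0000 11.8900 2.5500] k=[19 30 19 30 31 17 14 0]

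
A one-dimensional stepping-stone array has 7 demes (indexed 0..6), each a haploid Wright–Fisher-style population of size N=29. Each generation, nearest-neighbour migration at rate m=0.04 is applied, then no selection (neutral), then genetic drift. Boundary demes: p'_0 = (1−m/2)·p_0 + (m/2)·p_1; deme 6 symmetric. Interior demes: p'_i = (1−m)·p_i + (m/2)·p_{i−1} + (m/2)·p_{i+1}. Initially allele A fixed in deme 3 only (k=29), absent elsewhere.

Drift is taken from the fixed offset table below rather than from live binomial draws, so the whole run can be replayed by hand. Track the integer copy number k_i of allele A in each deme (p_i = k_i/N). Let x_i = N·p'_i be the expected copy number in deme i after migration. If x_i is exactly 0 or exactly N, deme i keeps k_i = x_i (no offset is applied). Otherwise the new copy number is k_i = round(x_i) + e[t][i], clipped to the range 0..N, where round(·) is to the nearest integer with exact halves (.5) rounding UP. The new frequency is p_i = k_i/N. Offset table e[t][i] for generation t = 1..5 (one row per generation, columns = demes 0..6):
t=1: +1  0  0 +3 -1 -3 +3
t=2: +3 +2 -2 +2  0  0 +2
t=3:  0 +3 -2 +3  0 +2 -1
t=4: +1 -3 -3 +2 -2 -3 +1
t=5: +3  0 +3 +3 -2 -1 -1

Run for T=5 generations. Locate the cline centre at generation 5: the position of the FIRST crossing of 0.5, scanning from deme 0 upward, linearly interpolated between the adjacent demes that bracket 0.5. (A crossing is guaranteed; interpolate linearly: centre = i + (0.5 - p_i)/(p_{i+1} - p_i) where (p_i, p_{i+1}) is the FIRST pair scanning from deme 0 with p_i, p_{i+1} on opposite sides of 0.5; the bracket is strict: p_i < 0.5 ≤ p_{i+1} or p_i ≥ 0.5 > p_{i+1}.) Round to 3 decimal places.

2.420

t=0: k=[0 0 0 29 0 0 0]
t=1: x=[0.0000 0.0000 0.5800 27.8400 0.5800 0.0000 0.0000] k=[0 0 1 29 0 0 0]
t=2: x=[0.0000 0.0200 1.5400 27.8600 0.5800 0.0000 0.0000] k=[0 2 0 29 1 0 0]
t=3: x=[0.0400 1.9200 0.6200 27.8600 1.5400 0.0200 0.0000] k=[0 5 0 29 2 2 0]
t=4: x=[0.1000 4.8000 0.6800 27.8800 2.5400 1.9600 0.0400] k=[1 2 0 29 1 0 1]
t=5: x=[1.0200 1.9400 0.6200 27.8600 1.5400 0.0400 0.9800] k=[4 2 4 29 0 0 0]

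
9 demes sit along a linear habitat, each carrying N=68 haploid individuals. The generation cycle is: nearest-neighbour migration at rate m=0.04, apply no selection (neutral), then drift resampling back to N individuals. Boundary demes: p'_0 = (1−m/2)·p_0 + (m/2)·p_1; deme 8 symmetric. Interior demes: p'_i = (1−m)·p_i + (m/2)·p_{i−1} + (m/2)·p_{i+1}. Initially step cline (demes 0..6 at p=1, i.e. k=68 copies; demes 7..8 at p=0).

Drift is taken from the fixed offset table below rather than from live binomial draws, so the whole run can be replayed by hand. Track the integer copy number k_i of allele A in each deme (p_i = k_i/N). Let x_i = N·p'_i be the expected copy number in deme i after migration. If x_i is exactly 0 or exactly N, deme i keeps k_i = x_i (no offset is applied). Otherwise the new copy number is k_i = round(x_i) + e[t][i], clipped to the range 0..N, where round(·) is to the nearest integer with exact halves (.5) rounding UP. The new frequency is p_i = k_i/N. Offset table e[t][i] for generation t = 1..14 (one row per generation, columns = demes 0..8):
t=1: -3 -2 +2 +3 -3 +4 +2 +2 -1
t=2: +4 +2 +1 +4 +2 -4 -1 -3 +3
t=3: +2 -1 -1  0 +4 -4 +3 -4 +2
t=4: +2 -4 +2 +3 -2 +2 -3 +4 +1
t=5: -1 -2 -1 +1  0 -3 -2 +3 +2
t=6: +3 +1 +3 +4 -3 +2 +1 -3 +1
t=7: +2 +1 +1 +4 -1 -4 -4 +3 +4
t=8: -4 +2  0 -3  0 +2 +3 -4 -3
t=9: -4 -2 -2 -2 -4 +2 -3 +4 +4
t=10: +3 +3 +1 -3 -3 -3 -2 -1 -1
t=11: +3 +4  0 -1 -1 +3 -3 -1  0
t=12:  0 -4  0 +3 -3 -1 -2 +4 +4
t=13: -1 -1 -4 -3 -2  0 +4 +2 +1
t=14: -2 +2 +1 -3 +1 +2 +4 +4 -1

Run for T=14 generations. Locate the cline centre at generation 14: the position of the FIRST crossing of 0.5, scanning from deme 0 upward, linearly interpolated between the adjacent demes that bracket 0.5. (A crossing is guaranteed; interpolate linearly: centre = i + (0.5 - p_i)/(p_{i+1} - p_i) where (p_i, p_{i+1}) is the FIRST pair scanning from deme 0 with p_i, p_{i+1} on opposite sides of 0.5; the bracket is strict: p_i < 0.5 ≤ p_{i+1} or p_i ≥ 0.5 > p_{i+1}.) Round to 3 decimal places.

6.704

t=0: k=[68 68 68 68 68 68 68 0 0]
t=1: x=[68.0000 68.0000 68.0000 68.0000 68.0000 68.0000 66.6400 1.3600 0.0000] k=[68 68 68 68 68 68 68 3 0]
t=2: x=[68.0000 68.0000 68.0000 68.0000 68.0000 68.0000 66.7000 4.2400 0.0600] k=[68 68 68 68 68 68 66 1 3]
t=3: x=[68.0000 68.0000 68.0000 68.0000 68.0000 67.9600 64.7400 2.3400 2.9600] k=[68 68 68 68 68 64 68 0 5]
t=4: x=[68.0000 68.0000 68.0000 68.0000 67.9200 64.1600 66.5600 1.4600 4.9000] k=[68 68 68 68 66 66 64 5 6]
t=5: x=[68.0000 68.0000 68.0000 67.9600 66.0400 65.9600 62.8600 6.2000 5.9800] k=[68 68 68 68 66 63 61 9 8]
t=6: x=[68.0000 68.0000 68.0000 67.9600 65.9800 63.0200 60.0000 10.0200 8.0200] k=[68 68 68 68 63 65 61 7 9]
t=7: x=[68.0000 68.0000 68.0000 67.9000 63.1400 64.8800 60.0000 8.1200 8.9600] k=[68 68 68 68 62 61 56 11 13]
t=8: x=[68.0000 68.0000 68.0000 67.8800 62.1000 60.9200 55.2000 11.9400 12.9600] k=[68 68 68 65 62 63 58 8 10]
t=9: x=[68.0000 68.0000 67.9400 65.0000 62.0800 62.8800 57.1000 9.0400 9.9600] k=[68 68 66 63 58 65 54 13 14]
t=10: x=[68.0000 67.9600 65.9800 62.9600 58.2400 64.6400 53.4000 13.8400 13.9800] k=[68 68 67 60 55 62 51 13 13]
t=11: x=[68.0000 67.9800 66.8800 60.0400 55.2400 61.6400 50.4600 13.7600 13.0000] k=[68 68 67 59 54 65 47 13 13]
t=12: x=[68.0000 67.9800 66.8600 59.0600 54.3200 64.4200 46.6800 13.6800 13.0000] k=[68 64 67 62 51 63 45 18 17]
t=13: x=[67.9200 64.1400 66.8400 61.8800 51.4600 62.4000 44.8200 18.5200 17.0200] k=[67 63 63 59 49 62 49 21 18]
t=14: x=[66.9200 63.0800 62.9200 58.8800 49.4600 61.4800 48.7000 21.5000 18.0600] k=[65 65 64 56 50 63 53 26 17]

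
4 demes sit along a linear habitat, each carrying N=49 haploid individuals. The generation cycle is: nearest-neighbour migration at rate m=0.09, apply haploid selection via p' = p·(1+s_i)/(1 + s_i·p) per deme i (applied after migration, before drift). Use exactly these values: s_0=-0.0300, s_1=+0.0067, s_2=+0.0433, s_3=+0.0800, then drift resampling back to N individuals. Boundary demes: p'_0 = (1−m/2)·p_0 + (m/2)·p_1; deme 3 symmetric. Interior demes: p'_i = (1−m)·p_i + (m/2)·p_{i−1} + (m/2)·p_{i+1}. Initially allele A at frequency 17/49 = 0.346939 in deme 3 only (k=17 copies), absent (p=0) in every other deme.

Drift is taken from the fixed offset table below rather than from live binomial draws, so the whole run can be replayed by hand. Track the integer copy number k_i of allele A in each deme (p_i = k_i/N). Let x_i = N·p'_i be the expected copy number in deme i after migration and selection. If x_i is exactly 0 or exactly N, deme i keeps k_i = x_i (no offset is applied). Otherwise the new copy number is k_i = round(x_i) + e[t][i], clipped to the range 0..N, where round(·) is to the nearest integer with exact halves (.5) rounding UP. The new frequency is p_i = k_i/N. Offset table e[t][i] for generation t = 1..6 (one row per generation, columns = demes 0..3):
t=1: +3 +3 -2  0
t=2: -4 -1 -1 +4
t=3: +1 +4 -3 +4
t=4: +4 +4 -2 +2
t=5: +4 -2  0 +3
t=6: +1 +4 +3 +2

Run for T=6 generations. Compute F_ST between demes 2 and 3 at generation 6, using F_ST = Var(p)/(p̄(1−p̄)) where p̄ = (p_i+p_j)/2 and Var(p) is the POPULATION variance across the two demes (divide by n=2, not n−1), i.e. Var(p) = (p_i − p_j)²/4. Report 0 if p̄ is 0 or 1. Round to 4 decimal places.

t=0: k=[0 0 0 17]
t=1: x=[0.0000 0.0000 0.7976 17.0810] k=[0 0 0 17]
t=2: x=[0.0000 0.0000 0.7976 17.0810] k=[0 0 0 21]
t=3: x=[0.0000 0.0000 0.9851 20.9727] k=[0 0 0 25]
t=4: x=[0.0000 0.0000 1.1725 24.8176] k=[0 0 0 27]
t=5: x=[0.0000 0.0000 1.2662 26.7228] k=[0 0 1 30]
t=6: x=[0.0000 0.0453 2.3532 29.6037] k=[0 4 5 32]

0.3230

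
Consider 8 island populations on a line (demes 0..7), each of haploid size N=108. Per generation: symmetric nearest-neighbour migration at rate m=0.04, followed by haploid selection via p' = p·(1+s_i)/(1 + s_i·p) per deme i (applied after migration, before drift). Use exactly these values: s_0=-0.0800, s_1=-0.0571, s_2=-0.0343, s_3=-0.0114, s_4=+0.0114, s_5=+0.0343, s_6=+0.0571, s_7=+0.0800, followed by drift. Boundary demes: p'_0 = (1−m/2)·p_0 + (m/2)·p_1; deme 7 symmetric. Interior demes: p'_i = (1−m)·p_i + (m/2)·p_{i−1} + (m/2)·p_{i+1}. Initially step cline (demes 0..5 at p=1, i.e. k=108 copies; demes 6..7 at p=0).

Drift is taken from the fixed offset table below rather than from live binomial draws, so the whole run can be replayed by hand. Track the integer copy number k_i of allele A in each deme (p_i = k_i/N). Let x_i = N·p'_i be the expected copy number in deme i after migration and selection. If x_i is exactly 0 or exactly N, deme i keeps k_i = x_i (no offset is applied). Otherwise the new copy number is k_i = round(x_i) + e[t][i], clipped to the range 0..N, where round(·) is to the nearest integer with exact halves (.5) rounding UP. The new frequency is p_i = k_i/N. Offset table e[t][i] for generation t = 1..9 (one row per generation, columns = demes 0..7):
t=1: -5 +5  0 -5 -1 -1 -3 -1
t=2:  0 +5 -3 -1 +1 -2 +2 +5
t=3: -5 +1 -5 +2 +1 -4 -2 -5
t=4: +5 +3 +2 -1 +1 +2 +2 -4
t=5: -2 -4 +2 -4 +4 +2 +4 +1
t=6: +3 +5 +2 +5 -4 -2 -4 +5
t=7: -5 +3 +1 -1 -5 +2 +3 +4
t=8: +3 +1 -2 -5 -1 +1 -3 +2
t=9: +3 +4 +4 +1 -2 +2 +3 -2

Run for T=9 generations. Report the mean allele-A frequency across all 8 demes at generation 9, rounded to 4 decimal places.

0.7558

t=0: k=[108 108 108 108 108 108 0 0]
t=1: x=[108.0000 108.0000 108.0000 108.0000 108.0000 105.9102 2.2807 0.0000] k=[108 108 108 108 108 105 0 0]
t=2: x=[108.0000 108.0000 108.0000 108.0000 107.9407 103.1196 2.2174 0.0000] k=[108 108 108 108 108 101 4 0]
t=3: x=[108.0000 108.0000 108.0000 108.0000 107.8616 99.4688 6.1755 0.0864] k=[108 108 108 108 108 95 4 0]
t=4: x=[108.0000 108.0000 108.0000 108.0000 107.7429 93.8596 6.0494 0.0864] k=[108 108 108 108 108 96 8 0]
t=5: x=[108.0000 108.0000 108.0000 108.0000 107.7627 94.8739 10.0969 0.1728] k=[108 108 108 108 108 97 14 1]
t=6: x=[108.0000 108.0000 108.0000 108.0000 107.7825 95.9264 16.1479 1.3595] k=[108 108 108 108 104 94 12 6]
t=7: x=[108.0000 108.0000 108.0000 107.9191 103.9247 93.0009 14.1906 6.5798] k=[108 108 108 107 99 95 17 11]
t=8: x=[108.0000 108.0000 107.9793 106.8470 99.1723 93.9377 19.3047 11.9115] k=[108 108 106 102 98 95 16 14]
t=9: x=[108.0000 107.9576 105.8890 101.9347 98.1222 93.8986 18.3712 15.0071] k=[108 108 108 103 96 96 21 13]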